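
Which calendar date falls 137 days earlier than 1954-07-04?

February 17, 1954

Going back 137 days from July 4, 1954.
Going back 4 days from July 4, 1954 reaches the end of the previous month; 137 − 4 = 133 left.
June 1954 has 30 days: 133 − 30 = 103 left.
May 1954 has 31 days: 103 − 31 = 72 left.
April 1954 has 30 days: 72 − 30 = 42 left.
March 1954 has 31 days: 42 − 31 = 11 left.
February 1954 has 28 days; 28 − 11 = 17 → February 17, 1954.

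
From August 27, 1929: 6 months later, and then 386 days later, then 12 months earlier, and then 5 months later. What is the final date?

August 20, 1930

Adding 6 months from August 27, 1929:
month 8 + 6 = 14, which is month 2 of year 1930 → February 1930.
Day 27 is valid in February, giving February 27, 1930.
Advancing 386 days from February 27, 1930:
February has 28 days, so 28 − 27 = 1 day remains after February 27, 1930; 386 − 1 = 385 left.
March 1930 has 31 days: 385 − 31 = 354 left.
April 1930 has 30 days: 354 − 30 = 324 left.
May 1930 has 31 days: 324 − 31 = 293 left.
June 1930 has 30 days: 293 − 30 = 263 left.
July 1930 has 31 days: 263 − 31 = 232 left.
August 1930 has 31 days: 232 − 31 = 201 left.
September 1930 has 30 days: 201 − 30 = 171 left.
October 1930 has 31 days: 171 − 31 = 140 left.
November 1930 has 30 days: 140 − 30 = 110 left.
December 1930 has 31 days: 110 − 31 = 79 left.
January 1931 has 31 days: 79 − 31 = 48 left.
February 1931 has 28 days (1931 is not a leap year): 48 − 28 = 20 left.
20 days into March 1931 → March 20, 1931.
Subtracting 12 months from March 20, 1931:
month 3 − 12 = -9, which is month 3 of year 1930 → March 1930.
Day 20 is valid in March, giving March 20, 1930.
Advancing 5 months from March 20, 1930:
month 3 + 5 = 8 → August 1930.
Day 20 is valid in August, giving August 20, 1930.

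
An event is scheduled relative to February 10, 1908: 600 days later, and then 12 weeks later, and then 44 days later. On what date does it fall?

Advancing 600 days from February 10, 1908:
February has 29 days, so 29 − 10 = 19 days remain after February 10, 1908; 600 − 19 = 581 left.
March 1908 has 31 days: 581 − 31 = 550 left.
April 1908 has 30 days: 550 − 30 = 520 left.
May 1908 has 31 days: 520 − 31 = 489 left.
June 1908 has 30 days: 489 − 30 = 459 left.
July 1908 has 31 days: 459 − 31 = 428 left.
August 1908 has 31 days: 428 − 31 = 397 left.
September 1908 has 30 days: 397 − 30 = 367 left.
October 1908 has 31 days: 367 − 31 = 336 left.
November 1908 has 30 days: 336 − 30 = 306 left.
December 1908 has 31 days: 306 − 31 = 275 left.
January 1909 has 31 days: 275 − 31 = 244 left.
February 1909 has 28 days (1909 is not a leap year): 244 − 28 = 216 left.
March 1909 has 31 days: 216 − 31 = 185 left.
April 1909 has 30 days: 185 − 30 = 155 left.
May 1909 has 31 days: 155 − 31 = 124 left.
June 1909 has 30 days: 124 − 30 = 94 left.
July 1909 has 31 days: 94 − 31 = 63 left.
August 1909 has 31 days: 63 − 31 = 32 left.
September 1909 has 30 days: 32 − 30 = 2 left.
2 days into October 1909 → October 2, 1909.
Advancing 12 weeks (= 84 days) from October 2, 1909:
October has 31 days, so 31 − 2 = 29 days remain after October 2, 1909; 84 − 29 = 55 left.
November 1909 has 30 days: 55 − 30 = 25 left.
25 days into December 1909 → December 25, 1909.
Counting forward 44 days from December 25, 1909:
December has 31 days, so 31 − 25 = 6 days remain after December 25, 1909; 44 − 6 = 38 left.
January 1910 has 31 days: 38 − 31 = 7 left.
7 days into February 1910 → February 7, 1910.

February 7, 1910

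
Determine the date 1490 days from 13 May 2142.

Counting forward 1490 days from May 13, 2142.
May has 31 days, so 31 − 13 = 18 days remain after May 13, 2142; 1490 − 18 = 1472 left.
June 2142 has 30 days: 1472 − 30 = 1442 left.
July 2142 has 31 days: 1442 − 31 = 1411 left.
August 2142 has 31 days: 1411 − 31 = 1380 left.
September 2142 has 30 days: 1380 − 30 = 1350 left.
October 2142 has 31 days: 1350 − 31 = 1319 left.
November 2142 has 30 days: 1319 − 30 = 1289 left.
December 2142 has 31 days: 1289 − 31 = 1258 left.
January 2143 has 31 days: 1258 − 31 = 1227 left.
February 2143 has 28 days (2143 is not a leap year): 1227 − 28 = 1199 left.
March 2143 has 31 days: 1199 − 31 = 1168 left.
April 2143 has 30 days: 1168 − 30 = 1138 left.
May 2143 has 31 days: 1138 − 31 = 1107 left.
June 2143 has 30 days: 1107 − 30 = 1077 left.
July 2143 has 31 days: 1077 − 31 = 1046 left.
August 2143 has 31 days: 1046 − 31 = 1015 left.
September 2143 has 30 days: 1015 − 30 = 985 left.
October 2143 has 31 days: 985 − 31 = 954 left.
November 2143 has 30 days: 954 − 30 = 924 left.
December 2143 has 31 days: 924 − 31 = 893 left.
January 2144 has 31 days: 893 − 31 = 862 left.
February 2144 has 29 days (2144 is a leap year): 862 − 29 = 833 left.
March 2144 has 31 days: 833 − 31 = 802 left.
April 2144 has 30 days: 802 − 30 = 772 left.
May 2144 has 31 days: 772 − 31 = 741 left.
June 2144 has 30 days: 741 − 30 = 711 left.
July 2144 has 31 days: 711 − 31 = 680 left.
August 2144 has 31 days: 680 − 31 = 649 left.
September 2144 has 30 days: 649 − 30 = 619 left.
October 2144 has 31 days: 619 − 31 = 588 left.
November 2144 has 30 days: 588 − 30 = 558 left.
December 2144 has 31 days: 558 − 31 = 527 left.
January 2145 has 31 days: 527 − 31 = 496 left.
February 2145 has 28 days (2145 is not a leap year): 496 − 28 = 468 left.
March 2145 has 31 days: 468 − 31 = 437 left.
April 2145 has 30 days: 437 − 30 = 407 left.
May 2145 has 31 days: 407 − 31 = 376 left.
June 2145 has 30 days: 376 − 30 = 346 left.
July 2145 has 31 days: 346 − 31 = 315 left.
August 2145 has 31 days: 315 − 31 = 284 left.
September 2145 has 30 days: 284 − 30 = 254 left.
October 2145 has 31 days: 254 − 31 = 223 left.
November 2145 has 30 days: 223 − 30 = 193 left.
December 2145 has 31 days: 193 − 31 = 162 left.
January 2146 has 31 days: 162 − 31 = 131 left.
February 2146 has 28 days (2146 is not a leap year): 131 − 28 = 103 left.
March 2146 has 31 days: 103 − 31 = 72 left.
April 2146 has 30 days: 72 − 30 = 42 left.
May 2146 has 31 days: 42 − 31 = 11 left.
11 days into June 2146 → June 11, 2146.

June 11, 2146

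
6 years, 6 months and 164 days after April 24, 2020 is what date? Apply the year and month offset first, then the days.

April 6, 2027

Adding 6 years, 6 months and 164 days from April 24, 2020: first the month/year part, then the days.
+6 years → 2026; month 4 + 6 = 10 → October 2026.
Day 24 is valid in October, giving October 24, 2026.
Now add 164 days from October 24, 2026.
October has 31 days, so 31 − 24 = 7 days remain after October 24, 2026; 164 − 7 = 157 left.
November 2026 has 30 days: 157 − 30 = 127 left.
December 2026 has 31 days: 127 − 31 = 96 left.
January 2027 has 31 days: 96 − 31 = 65 left.
February 2027 has 28 days (2027 is not a leap year): 65 − 28 = 37 left.
March 2027 has 31 days: 37 − 31 = 6 left.
6 days into April 2027 → April 6, 2027.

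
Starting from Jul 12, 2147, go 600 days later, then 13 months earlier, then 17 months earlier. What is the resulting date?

September 3, 2146

Counting forward 600 days from July 12, 2147:
July has 31 days, so 31 − 12 = 19 days remain after July 12, 2147; 600 − 19 = 581 left.
August 2147 has 31 days: 581 − 31 = 550 left.
September 2147 has 30 days: 550 − 30 = 520 left.
October 2147 has 31 days: 520 − 31 = 489 left.
November 2147 has 30 days: 489 − 30 = 459 left.
December 2147 has 31 days: 459 − 31 = 428 left.
January 2148 has 31 days: 428 − 31 = 397 left.
February 2148 has 29 days (2148 is a leap year): 397 − 29 = 368 left.
March 2148 has 31 days: 368 − 31 = 337 left.
April 2148 has 30 days: 337 − 30 = 307 left.
May 2148 has 31 days: 307 − 31 = 276 left.
June 2148 has 30 days: 276 − 30 = 246 left.
July 2148 has 31 days: 246 − 31 = 215 left.
August 2148 has 31 days: 215 − 31 = 184 left.
September 2148 has 30 days: 184 − 30 = 154 left.
October 2148 has 31 days: 154 − 31 = 123 left.
November 2148 has 30 days: 123 − 30 = 93 left.
December 2148 has 31 days: 93 − 31 = 62 left.
January 2149 has 31 days: 62 − 31 = 31 left.
February 2149 has 28 days (2149 is not a leap year): 31 − 28 = 3 left.
3 days into March 2149 → March 3, 2149.
Subtracting 13 months from March 3, 2149:
month 3 − 13 = -10, which is month 2 of year 2148 → February 2148.
Day 3 is valid in February, giving February 3, 2148.
Going back 17 months from February 3, 2148:
month 2 − 17 = -15, which is month 9 of year 2146 → September 2146.
Day 3 is valid in September, giving September 3, 2146.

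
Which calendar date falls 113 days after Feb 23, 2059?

Adding 113 days from February 23, 2059.
February has 28 days, so 28 − 23 = 5 days remain after February 23, 2059; 113 − 5 = 108 left.
March 2059 has 31 days: 108 − 31 = 77 left.
April 2059 has 30 days: 77 − 30 = 47 left.
May 2059 has 31 days: 47 − 31 = 16 left.
16 days into June 2059 → June 16, 2059.

June 16, 2059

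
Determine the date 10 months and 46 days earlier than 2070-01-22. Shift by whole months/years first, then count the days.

February 4, 2069

Going back 10 months and 46 days from January 22, 2070: first the month/year part, then the days.
month 1 − 10 = -9, which is month 3 of year 2069 → March 2069.
Day 22 is valid in March, giving March 22, 2069.
Now subtract 46 days from March 22, 2069.
Going back 22 days from March 22, 2069 reaches the end of the previous month; 46 − 22 = 24 left.
February 2069 has 28 days; 28 − 24 = 4 → February 4, 2069.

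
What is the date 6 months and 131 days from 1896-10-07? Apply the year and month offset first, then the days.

August 16, 1897

Counting forward 6 months and 131 days from October 7, 1896: first the month/year part, then the days.
month 10 + 6 = 16, which is month 4 of year 1897 → April 1897.
Day 7 is valid in April, giving April 7, 1897.
Now add 131 days from April 7, 1897.
April has 30 days, so 30 − 7 = 23 days remain after April 7, 1897; 131 − 23 = 108 left.
May 1897 has 31 days: 108 − 31 = 77 left.
June 1897 has 30 days: 77 − 30 = 47 left.
July 1897 has 31 days: 47 − 31 = 16 left.
16 days into August 1897 → August 16, 1897.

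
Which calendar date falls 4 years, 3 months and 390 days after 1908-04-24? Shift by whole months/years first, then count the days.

Advancing 4 years, 3 months and 390 days from April 24, 1908: first the month/year part, then the days.
+4 years → 1912; month 4 + 3 = 7 → July 1912.
Day 24 is valid in July, giving July 24, 1912.
Now add 390 days from July 24, 1912.
July has 31 days, so 31 − 24 = 7 days remain after July 24, 1912; 390 − 7 = 383 left.
August 1912 has 31 days: 383 − 31 = 352 left.
September 1912 has 30 days: 352 − 30 = 322 left.
October 1912 has 31 days: 322 − 31 = 291 left.
November 1912 has 30 days: 291 − 30 = 261 left.
December 1912 has 31 days: 261 − 31 = 230 left.
January 1913 has 31 days: 230 − 31 = 199 left.
February 1913 has 28 days (1913 is not a leap year): 199 − 28 = 171 left.
March 1913 has 31 days: 171 − 31 = 140 left.
April 1913 has 30 days: 140 − 30 = 110 left.
May 1913 has 31 days: 110 − 31 = 79 left.
June 1913 has 30 days: 79 − 30 = 49 left.
July 1913 has 31 days: 49 − 31 = 18 left.
18 days into August 1913 → August 18, 1913.

August 18, 1913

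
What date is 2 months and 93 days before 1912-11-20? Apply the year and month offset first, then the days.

June 19, 1912

Subtracting 2 months and 93 days from November 20, 1912: first the month/year part, then the days.
month 11 − 2 = 9 → September 1912.
Day 20 is valid in September, giving September 20, 1912.
Now subtract 93 days from September 20, 1912.
Going back 20 days from September 20, 1912 reaches the end of the previous month; 93 − 20 = 73 left.
August 1912 has 31 days: 73 − 31 = 42 left.
July 1912 has 31 days: 42 − 31 = 11 left.
June 1912 has 30 days; 30 − 11 = 19 → June 19, 1912.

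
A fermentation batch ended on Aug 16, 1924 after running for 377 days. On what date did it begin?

August 5, 1923

Subtracting 377 days from August 16, 1924.
Going back 16 days from August 16, 1924 reaches the end of the previous month; 377 − 16 = 361 left.
July 1924 has 31 days: 361 − 31 = 330 left.
June 1924 has 30 days: 330 − 30 = 300 left.
May 1924 has 31 days: 300 − 31 = 269 left.
April 1924 has 30 days: 269 − 30 = 239 left.
March 1924 has 31 days: 239 − 31 = 208 left.
February 1924 has 29 days (1924 is a leap year): 208 − 29 = 179 left.
January 1924 has 31 days: 179 − 31 = 148 left.
December 1923 has 31 days: 148 − 31 = 117 left.
November 1923 has 30 days: 117 − 30 = 87 left.
October 1923 has 31 days: 87 − 31 = 56 left.
September 1923 has 30 days: 56 − 30 = 26 left.
August 1923 has 31 days; 31 − 26 = 5 → August 5, 1923.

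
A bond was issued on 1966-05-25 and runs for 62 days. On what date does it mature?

Advancing 62 days from May 25, 1966.
May has 31 days, so 31 − 25 = 6 days remain after May 25, 1966; 62 − 6 = 56 left.
June 1966 has 30 days: 56 − 30 = 26 left.
26 days into July 1966 → July 26, 1966.

July 26, 1966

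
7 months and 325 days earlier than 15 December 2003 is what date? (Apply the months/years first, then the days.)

June 24, 2002

Going back 7 months and 325 days from December 15, 2003: first the month/year part, then the days.
month 12 − 7 = 5 → May 2003.
Day 15 is valid in May, giving May 15, 2003.
Now subtract 325 days from May 15, 2003.
Going back 15 days from May 15, 2003 reaches the end of the previous month; 325 − 15 = 310 left.
April 2003 has 30 days: 310 − 30 = 280 left.
March 2003 has 31 days: 280 − 31 = 249 left.
February 2003 has 28 days (2003 is not a leap year): 249 − 28 = 221 left.
January 2003 has 31 days: 221 − 31 = 190 left.
December 2002 has 31 days: 190 − 31 = 159 left.
November 2002 has 30 days: 159 − 30 = 129 left.
October 2002 has 31 days: 129 − 31 = 98 left.
September 2002 has 30 days: 98 − 30 = 68 left.
August 2002 has 31 days: 68 − 31 = 37 left.
July 2002 has 31 days: 37 − 31 = 6 left.
June 2002 has 30 days; 30 − 6 = 24 → June 24, 2002.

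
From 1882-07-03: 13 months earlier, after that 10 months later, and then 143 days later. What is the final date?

Counting back 13 months from July 3, 1882:
month 7 − 13 = -6, which is month 6 of year 1881 → June 1881.
Day 3 is valid in June, giving June 3, 1881.
Counting forward 10 months from June 3, 1881:
month 6 + 10 = 16, which is month 4 of year 1882 → April 1882.
Day 3 is valid in April, giving April 3, 1882.
Adding 143 days from April 3, 1882:
April has 30 days, so 30 − 3 = 27 days remain after April 3, 1882; 143 − 27 = 116 left.
May 1882 has 31 days: 116 − 31 = 85 left.
June 1882 has 30 days: 85 − 30 = 55 left.
July 1882 has 31 days: 55 − 31 = 24 left.
24 days into August 1882 → August 24, 1882.

August 24, 1882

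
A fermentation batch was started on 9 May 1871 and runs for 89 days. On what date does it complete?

August 6, 1871

Counting forward 89 days from May 9, 1871.
May has 31 days, so 31 − 9 = 22 days remain after May 9, 1871; 89 − 22 = 67 left.
June 1871 has 30 days: 67 − 30 = 37 left.
July 1871 has 31 days: 37 − 31 = 6 left.
6 days into August 1871 → August 6, 1871.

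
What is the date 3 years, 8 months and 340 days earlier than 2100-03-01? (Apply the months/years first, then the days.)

Going back 3 years, 8 months and 340 days from March 1, 2100: first the month/year part, then the days.
-3 years → 2097; month 3 − 8 = -5, which is month 7 of year 2096 → July 2096.
Day 1 is valid in July, giving July 1, 2096.
Now subtract 340 days from July 1, 2096.
Going back 1 day from July 1, 2096 reaches the end of the previous month; 340 − 1 = 339 left.
June 2096 has 30 days: 339 − 30 = 309 left.
May 2096 has 31 days: 309 − 31 = 278 left.
April 2096 has 30 days: 278 − 30 = 248 left.
March 2096 has 31 days: 248 − 31 = 217 left.
February 2096 has 29 days (2096 is a leap year): 217 − 29 = 188 left.
January 2096 has 31 days: 188 − 31 = 157 left.
December 2095 has 31 days: 157 − 31 = 126 left.
November 2095 has 30 days: 126 − 30 = 96 left.
October 2095 has 31 days: 96 − 31 = 65 left.
September 2095 has 30 days: 65 − 30 = 35 left.
August 2095 has 31 days: 35 − 31 = 4 left.
July 2095 has 31 days; 31 − 4 = 27 → July 27, 2095.

July 27, 2095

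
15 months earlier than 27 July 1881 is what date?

Going back 15 months from July 27, 1881.
month 7 − 15 = -8, which is month 4 of year 1880 → April 1880.
Day 27 is valid in April, giving April 27, 1880.

April 27, 1880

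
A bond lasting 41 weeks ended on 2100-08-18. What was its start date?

November 4, 2099

Going back 41 weeks = 287 days from August 18, 2100.
Going back 18 days from August 18, 2100 reaches the end of the previous month; 287 − 18 = 269 left.
July 2100 has 31 days: 269 − 31 = 238 left.
June 2100 has 30 days: 238 − 30 = 208 left.
May 2100 has 31 days: 208 − 31 = 177 left.
April 2100 has 30 days: 177 − 30 = 147 left.
March 2100 has 31 days: 147 − 31 = 116 left.
February 2100 has 28 days (2100 is not a leap year (divisible by 100 but not 400)): 116 − 28 = 88 left.
January 2100 has 31 days: 88 − 31 = 57 left.
December 2099 has 31 days: 57 − 31 = 26 left.
November 2099 has 30 days; 30 − 26 = 4 → November 4, 2099.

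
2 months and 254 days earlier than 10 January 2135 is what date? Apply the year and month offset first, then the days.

Going back 2 months and 254 days from January 10, 2135: first the month/year part, then the days.
month 1 − 2 = -1, which is month 11 of year 2134 → November 2134.
Day 10 is valid in November, giving November 10, 2134.
Now subtract 254 days from November 10, 2134.
Going back 10 days from November 10, 2134 reaches the end of the previous month; 254 − 10 = 244 left.
October 2134 has 31 days: 244 − 31 = 213 left.
September 2134 has 30 days: 213 − 30 = 183 left.
August 2134 has 31 days: 183 − 31 = 152 left.
July 2134 has 31 days: 152 − 31 = 121 left.
June 2134 has 30 days: 121 − 30 = 91 left.
May 2134 has 31 days: 91 − 31 = 60 left.
April 2134 has 30 days: 60 − 30 = 30 left.
March 2134 has 31 days; 31 − 30 = 1 → March 1, 2134.

March 1, 2134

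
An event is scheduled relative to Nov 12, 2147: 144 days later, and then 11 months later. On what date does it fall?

Advancing 144 days from November 12, 2147:
November has 30 days, so 30 − 12 = 18 days remain after November 12, 2147; 144 − 18 = 126 left.
December 2147 has 31 days: 126 − 31 = 95 left.
January 2148 has 31 days: 95 − 31 = 64 left.
February 2148 has 29 days (2148 is a leap year): 64 − 29 = 35 left.
March 2148 has 31 days: 35 − 31 = 4 left.
4 days into April 2148 → April 4, 2148.
Counting forward 11 months from April 4, 2148:
month 4 + 11 = 15, which is month 3 of year 2149 → March 2149.
Day 4 is valid in March, giving March 4, 2149.

March 4, 2149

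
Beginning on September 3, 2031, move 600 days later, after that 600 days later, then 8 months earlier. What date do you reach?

April 16, 2034

Counting forward 600 days from September 3, 2031:
September has 30 days, so 30 − 3 = 27 days remain after September 3, 2031; 600 − 27 = 573 left.
October 2031 has 31 days: 573 − 31 = 542 left.
November 2031 has 30 days: 542 − 30 = 512 left.
December 2031 has 31 days: 512 − 31 = 481 left.
January 2032 has 31 days: 481 − 31 = 450 left.
February 2032 has 29 days (2032 is a leap year): 450 − 29 = 421 left.
March 2032 has 31 days: 421 − 31 = 390 left.
April 2032 has 30 days: 390 − 30 = 360 left.
May 2032 has 31 days: 360 − 31 = 329 left.
June 2032 has 30 days: 329 − 30 = 299 left.
July 2032 has 31 days: 299 − 31 = 268 left.
August 2032 has 31 days: 268 − 31 = 237 left.
September 2032 has 30 days: 237 − 30 = 207 left.
October 2032 has 31 days: 207 − 31 = 176 left.
November 2032 has 30 days: 176 − 30 = 146 left.
December 2032 has 31 days: 146 − 31 = 115 left.
January 2033 has 31 days: 115 − 31 = 84 left.
February 2033 has 28 days (2033 is not a leap year): 84 − 28 = 56 left.
March 2033 has 31 days: 56 − 31 = 25 left.
25 days into April 2033 → April 25, 2033.
Counting forward 600 days from April 25, 2033:
April has 30 days, so 30 − 25 = 5 days remain after April 25, 2033; 600 − 5 = 595 left.
May 2033 has 31 days: 595 − 31 = 564 left.
June 2033 has 30 days: 564 − 30 = 534 left.
July 2033 has 31 days: 534 − 31 = 503 left.
August 2033 has 31 days: 503 − 31 = 472 left.
September 2033 has 30 days: 472 − 30 = 442 left.
October 2033 has 31 days: 442 − 31 = 411 left.
November 2033 has 30 days: 411 − 30 = 381 left.
December 2033 has 31 days: 381 − 31 = 350 left.
January 2034 has 31 days: 350 − 31 = 319 left.
February 2034 has 28 days (2034 is not a leap year): 319 − 28 = 291 left.
March 2034 has 31 days: 291 − 31 = 260 left.
April 2034 has 30 days: 260 − 30 = 230 left.
May 2034 has 31 days: 230 − 31 = 199 left.
June 2034 has 30 days: 199 − 30 = 169 left.
July 2034 has 31 days: 169 − 31 = 138 left.
August 2034 has 31 days: 138 − 31 = 107 left.
September 2034 has 30 days: 107 − 30 = 77 left.
October 2034 has 31 days: 77 − 31 = 46 left.
November 2034 has 30 days: 46 − 30 = 16 left.
16 days into December 2034 → December 16, 2034.
Subtracting 8 months from December 16, 2034:
month 12 − 8 = 4 → April 2034.
Day 16 is valid in April, giving April 16, 2034.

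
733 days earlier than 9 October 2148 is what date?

October 7, 2146

Going back 733 days from October 9, 2148.
Going back 9 days from October 9, 2148 reaches the end of the previous month; 733 − 9 = 724 left.
September 2148 has 30 days: 724 − 30 = 694 left.
August 2148 has 31 days: 694 − 31 = 663 left.
July 2148 has 31 days: 663 − 31 = 632 left.
June 2148 has 30 days: 632 − 30 = 602 left.
May 2148 has 31 days: 602 − 31 = 571 left.
April 2148 has 30 days: 571 − 30 = 541 left.
March 2148 has 31 days: 541 − 31 = 510 left.
February 2148 has 29 days (2148 is a leap year): 510 − 29 = 481 left.
January 2148 has 31 days: 481 − 31 = 450 left.
December 2147 has 31 days: 450 − 31 = 419 left.
November 2147 has 30 days: 419 − 30 = 389 left.
October 2147 has 31 days: 389 − 31 = 358 left.
September 2147 has 30 days: 358 − 30 = 328 left.
August 2147 has 31 days: 328 − 31 = 297 left.
July 2147 has 31 days: 297 − 31 = 266 left.
June 2147 has 30 days: 266 − 30 = 236 left.
May 2147 has 31 days: 236 − 31 = 205 left.
April 2147 has 30 days: 205 − 30 = 175 left.
March 2147 has 31 days: 175 − 31 = 144 left.
February 2147 has 28 days (2147 is not a leap year): 144 − 28 = 116 left.
January 2147 has 31 days: 116 − 31 = 85 left.
December 2146 has 31 days: 85 − 31 = 54 left.
November 2146 has 30 days: 54 − 30 = 24 left.
October 2146 has 31 days; 31 − 24 = 7 → October 7, 2146.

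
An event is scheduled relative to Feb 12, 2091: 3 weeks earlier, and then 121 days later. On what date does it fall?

Counting back 3 weeks (= 21 days) from February 12, 2091:
Going back 12 days from February 12, 2091 reaches the end of the previous month; 21 − 12 = 9 left.
January 2091 has 31 days; 31 − 9 = 22 → January 22, 2091.
Counting forward 121 days from January 22, 2091:
January has 31 days, so 31 − 22 = 9 days remain after January 22, 2091; 121 − 9 = 112 left.
February 2091 has 28 days (2091 is not a leap year): 112 − 28 = 84 left.
March 2091 has 31 days: 84 − 31 = 53 left.
April 2091 has 30 days: 53 − 30 = 23 left.
23 days into May 2091 → May 23, 2091.

May 23, 2091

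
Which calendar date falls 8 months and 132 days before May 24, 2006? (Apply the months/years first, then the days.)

Subtracting 8 months and 132 days from May 24, 2006: first the month/year part, then the days.
month 5 − 8 = -3, which is month 9 of year 2005 → September 2005.
Day 24 is valid in September, giving September 24, 2005.
Now subtract 132 days from September 24, 2005.
Going back 24 days from September 24, 2005 reaches the end of the previous month; 132 − 24 = 108 left.
August 2005 has 31 days: 108 − 31 = 77 left.
July 2005 has 31 days: 77 − 31 = 46 left.
June 2005 has 30 days: 46 − 30 = 16 left.
May 2005 has 31 days; 31 − 16 = 15 → May 15, 2005.

May 15, 2005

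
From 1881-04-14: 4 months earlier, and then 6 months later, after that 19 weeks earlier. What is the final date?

February 1, 1881

Subtracting 4 months from April 14, 1881:
month 4 − 4 = 0, which is month 12 of year 1880 → December 1880.
Day 14 is valid in December, giving December 14, 1880.
Adding 6 months from December 14, 1880:
month 12 + 6 = 18, which is month 6 of year 1881 → June 1881.
Day 14 is valid in June, giving June 14, 1881.
Subtracting 19 weeks (= 133 days) from June 14, 1881:
Going back 14 days from June 14, 1881 reaches the end of the previous month; 133 − 14 = 119 left.
May 1881 has 31 days: 119 − 31 = 88 left.
April 1881 has 30 days: 88 − 30 = 58 left.
March 1881 has 31 days: 58 − 31 = 27 left.
February 1881 has 28 days; 28 − 27 = 1 → February 1, 1881.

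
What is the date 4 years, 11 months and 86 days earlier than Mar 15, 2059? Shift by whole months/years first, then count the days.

Going back 4 years, 11 months and 86 days from March 15, 2059: first the month/year part, then the days.
-4 years → 2055; month 3 − 11 = -8, which is month 4 of year 2054 → April 2054.
Day 15 is valid in April, giving April 15, 2054.
Now subtract 86 days from April 15, 2054.
Going back 15 days from April 15, 2054 reaches the end of the previous month; 86 − 15 = 71 left.
March 2054 has 31 days: 71 − 31 = 40 left.
February 2054 has 28 days (2054 is not a leap year): 40 − 28 = 12 left.
January 2054 has 31 days; 31 − 12 = 19 → January 19, 2054.

January 19, 2054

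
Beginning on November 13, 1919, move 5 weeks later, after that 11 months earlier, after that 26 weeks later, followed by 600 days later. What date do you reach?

Adding 5 weeks (= 35 days) from November 13, 1919:
November has 30 days, so 30 − 13 = 17 days remain after November 13, 1919; 35 − 17 = 18 left.
18 days into December 1919 → December 18, 1919.
Subtracting 11 months from December 18, 1919:
month 12 − 11 = 1 → January 1919.
Day 18 is valid in January, giving January 18, 1919.
Advancing 26 weeks (= 182 days) from January 18, 1919:
January has 31 days, so 31 − 18 = 13 days remain after January 18, 1919; 182 − 13 = 169 left.
February 1919 has 28 days (1919 is not a leap year): 169 − 28 = 141 left.
March 1919 has 31 days: 141 − 31 = 110 left.
April 1919 has 30 days: 110 − 30 = 80 left.
May 1919 has 31 days: 80 − 31 = 49 left.
June 1919 has 30 days: 49 − 30 = 19 left.
19 days into July 1919 → July 19, 1919.
Adding 600 days from July 19, 1919:
July has 31 days, so 31 − 19 = 12 days remain after July 19, 1919; 600 − 12 = 588 left.
August 1919 has 31 days: 588 − 31 = 557 left.
September 1919 has 30 days: 557 − 30 = 527 left.
October 1919 has 31 days: 527 − 31 = 496 left.
November 1919 has 30 days: 496 − 30 = 466 left.
December 1919 has 31 days: 466 − 31 = 435 left.
January 1920 has 31 days: 435 − 31 = 404 left.
February 1920 has 29 days (1920 is a leap year): 404 − 29 = 375 left.
March 1920 has 31 days: 375 − 31 = 344 left.
April 1920 has 30 days: 344 − 30 = 314 left.
May 1920 has 31 days: 314 − 31 = 283 left.
June 1920 has 30 days: 283 − 30 = 253 left.
July 1920 has 31 days: 253 − 31 = 222 left.
August 1920 has 31 days: 222 − 31 = 191 left.
September 1920 has 30 days: 191 − 30 = 161 left.
October 1920 has 31 days: 161 − 31 = 130 left.
November 1920 has 30 days: 130 − 30 = 100 left.
December 1920 has 31 days: 100 − 31 = 69 left.
January 1921 has 31 days: 69 − 31 = 38 left.
February 1921 has 28 days (1921 is not a leap year): 38 − 28 = 10 left.
10 days into March 1921 → March 10, 1921.

March 10, 1921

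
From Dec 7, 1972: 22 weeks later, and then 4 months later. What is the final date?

Advancing 22 weeks (= 154 days) from December 7, 1972:
December has 31 days, so 31 − 7 = 24 days remain after December 7, 1972; 154 − 24 = 130 left.
January 1973 has 31 days: 130 − 31 = 99 left.
February 1973 has 28 days (1973 is not a leap year): 99 − 28 = 71 left.
March 1973 has 31 days: 71 − 31 = 40 left.
April 1973 has 30 days: 40 − 30 = 10 left.
10 days into May 1973 → May 10, 1973.
Advancing 4 months from May 10, 1973:
month 5 + 4 = 9 → September 1973.
Day 10 is valid in September, giving September 10, 1973.

September 10, 1973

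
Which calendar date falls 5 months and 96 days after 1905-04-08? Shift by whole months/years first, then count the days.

December 13, 1905

Advancing 5 months and 96 days from April 8, 1905: first the month/year part, then the days.
month 4 + 5 = 9 → September 1905.
Day 8 is valid in September, giving September 8, 1905.
Now add 96 days from September 8, 1905.
September has 30 days, so 30 − 8 = 22 days remain after September 8, 1905; 96 − 22 = 74 left.
October 1905 has 31 days: 74 − 31 = 43 left.
November 1905 has 30 days: 43 − 30 = 13 left.
13 days into December 1905 → December 13, 1905.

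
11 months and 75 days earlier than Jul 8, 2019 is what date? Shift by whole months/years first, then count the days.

Going back 11 months and 75 days from July 8, 2019: first the month/year part, then the days.
month 7 − 11 = -4, which is month 8 of year 2018 → August 2018.
Day 8 is valid in August, giving August 8, 2018.
Now subtract 75 days from August 8, 2018.
Going back 8 days from August 8, 2018 reaches the end of the previous month; 75 − 8 = 67 left.
July 2018 has 31 days: 67 − 31 = 36 left.
June 2018 has 30 days: 36 − 30 = 6 left.
May 2018 has 31 days; 31 − 6 = 25 → May 25, 2018.

May 25, 2018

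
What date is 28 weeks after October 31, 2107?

May 14, 2108

Adding 28 weeks = 196 days from October 31, 2107.
October has 31 days, so 31 − 31 = 0 days remain after October 31, 2107; 196 − 0 = 196 left.
November 2107 has 30 days: 196 − 30 = 166 left.
December 2107 has 31 days: 166 − 31 = 135 left.
January 2108 has 31 days: 135 − 31 = 104 left.
February 2108 has 29 days (2108 is a leap year): 104 − 29 = 75 left.
March 2108 has 31 days: 75 − 31 = 44 left.
April 2108 has 30 days: 44 − 30 = 14 left.
14 days into May 2108 → May 14, 2108.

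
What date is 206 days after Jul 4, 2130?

Adding 206 days from July 4, 2130.
July has 31 days, so 31 − 4 = 27 days remain after July 4, 2130; 206 − 27 = 179 left.
August 2130 has 31 days: 179 − 31 = 148 left.
September 2130 has 30 days: 148 − 30 = 118 left.
October 2130 has 31 days: 118 − 31 = 87 left.
November 2130 has 30 days: 87 − 30 = 57 left.
December 2130 has 31 days: 57 − 31 = 26 left.
26 days into January 2131 → January 26, 2131.

January 26, 2131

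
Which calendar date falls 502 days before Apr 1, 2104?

November 16, 2102

Subtracting 502 days from April 1, 2104.
Going back 1 day from April 1, 2104 reaches the end of the previous month; 502 − 1 = 501 left.
March 2104 has 31 days: 501 − 31 = 470 left.
February 2104 has 29 days (2104 is a leap year): 470 − 29 = 441 left.
January 2104 has 31 days: 441 − 31 = 410 left.
December 2103 has 31 days: 410 − 31 = 379 left.
November 2103 has 30 days: 379 − 30 = 349 left.
October 2103 has 31 days: 349 − 31 = 318 left.
September 2103 has 30 days: 318 − 30 = 288 left.
August 2103 has 31 days: 288 − 31 = 257 left.
July 2103 has 31 days: 257 − 31 = 226 left.
June 2103 has 30 days: 226 − 30 = 196 left.
May 2103 has 31 days: 196 − 31 = 165 left.
April 2103 has 30 days: 165 − 30 = 135 left.
March 2103 has 31 days: 135 − 31 = 104 left.
February 2103 has 28 days (2103 is not a leap year): 104 − 28 = 76 left.
January 2103 has 31 days: 76 − 31 = 45 left.
December 2102 has 31 days: 45 − 31 = 14 left.
November 2102 has 30 days; 30 − 14 = 16 → November 16, 2102.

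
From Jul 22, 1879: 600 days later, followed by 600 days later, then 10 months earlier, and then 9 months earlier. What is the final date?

April 3, 1881

Adding 600 days from July 22, 1879:
July has 31 days, so 31 − 22 = 9 days remain after July 22, 1879; 600 − 9 = 591 left.
August 1879 has 31 days: 591 − 31 = 560 left.
September 1879 has 30 days: 560 − 30 = 530 left.
October 1879 has 31 days: 530 − 31 = 499 left.
November 1879 has 30 days: 499 − 30 = 469 left.
December 1879 has 31 days: 469 − 31 = 438 left.
January 1880 has 31 days: 438 − 31 = 407 left.
February 1880 has 29 days (1880 is a leap year): 407 − 29 = 378 left.
March 1880 has 31 days: 378 − 31 = 347 left.
April 1880 has 30 days: 347 − 30 = 317 left.
May 1880 has 31 days: 317 − 31 = 286 left.
June 1880 has 30 days: 286 − 30 = 256 left.
July 1880 has 31 days: 256 − 31 = 225 left.
August 1880 has 31 days: 225 − 31 = 194 left.
September 1880 has 30 days: 194 − 30 = 164 left.
October 1880 has 31 days: 164 − 31 = 133 left.
November 1880 has 30 days: 133 − 30 = 103 left.
December 1880 has 31 days: 103 − 31 = 72 left.
January 1881 has 31 days: 72 − 31 = 41 left.
February 1881 has 28 days (1881 is not a leap year): 41 − 28 = 13 left.
13 days into March 1881 → March 13, 1881.
Counting forward 600 days from March 13, 1881:
March has 31 days, so 31 − 13 = 18 days remain after March 13, 1881; 600 − 18 = 582 left.
April 1881 has 30 days: 582 − 30 = 552 left.
May 1881 has 31 days: 552 − 31 = 521 left.
June 1881 has 30 days: 521 − 30 = 491 left.
July 1881 has 31 days: 491 − 31 = 460 left.
August 1881 has 31 days: 460 − 31 = 429 left.
September 1881 has 30 days: 429 − 30 = 399 left.
October 1881 has 31 days: 399 − 31 = 368 left.
November 1881 has 30 days: 368 − 30 = 338 left.
December 1881 has 31 days: 338 − 31 = 307 left.
January 1882 has 31 days: 307 − 31 = 276 left.
February 1882 has 28 days (1882 is not a leap year): 276 − 28 = 248 left.
March 1882 has 31 days: 248 − 31 = 217 left.
April 1882 has 30 days: 217 − 30 = 187 left.
May 1882 has 31 days: 187 − 31 = 156 left.
June 1882 has 30 days: 156 − 30 = 126 left.
July 1882 has 31 days: 126 − 31 = 95 left.
August 1882 has 31 days: 95 − 31 = 64 left.
September 1882 has 30 days: 64 − 30 = 34 left.
October 1882 has 31 days: 34 − 31 = 3 left.
3 days into November 1882 → November 3, 1882.
Counting back 10 months from November 3, 1882:
month 11 − 10 = 1 → January 1882.
Day 3 is valid in January, giving January 3, 1882.
Subtracting 9 months from January 3, 1882:
month 1 − 9 = -8, which is month 4 of year 1881 → April 1881.
Day 3 is valid in April, giving April 3, 1881.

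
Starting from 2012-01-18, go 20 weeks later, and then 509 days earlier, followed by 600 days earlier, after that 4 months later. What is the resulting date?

September 24, 2009

Counting forward 20 weeks (= 140 days) from January 18, 2012:
January has 31 days, so 31 − 18 = 13 days remain after January 18, 2012; 140 − 13 = 127 left.
February 2012 has 29 days (2012 is a leap year): 127 − 29 = 98 left.
March 2012 has 31 days: 98 − 31 = 67 left.
April 2012 has 30 days: 67 − 30 = 37 left.
May 2012 has 31 days: 37 − 31 = 6 left.
6 days into June 2012 → June 6, 2012.
Subtracting 509 days from June 6, 2012:
Going back 6 days from June 6, 2012 reaches the end of the previous month; 509 − 6 = 503 left.
May 2012 has 31 days: 503 − 31 = 472 left.
April 2012 has 30 days: 472 − 30 = 442 left.
March 2012 has 31 days: 442 − 31 = 411 left.
February 2012 has 29 days (2012 is a leap year): 411 − 29 = 382 left.
January 2012 has 31 days: 382 − 31 = 351 left.
December 2011 has 31 days: 351 − 31 = 320 left.
November 2011 has 30 days: 320 − 30 = 290 left.
October 2011 has 31 days: 290 − 31 = 259 left.
September 2011 has 30 days: 259 − 30 = 229 left.
August 2011 has 31 days: 229 − 31 = 198 left.
July 2011 has 31 days: 198 − 31 = 167 left.
June 2011 has 30 days: 167 − 30 = 137 left.
May 2011 has 31 days: 137 − 31 = 106 left.
April 2011 has 30 days: 106 − 30 = 76 left.
March 2011 has 31 days: 76 − 31 = 45 left.
February 2011 has 28 days (2011 is not a leap year): 45 − 28 = 17 left.
January 2011 has 31 days; 31 − 17 = 14 → January 14, 2011.
Going back 600 days from January 14, 2011:
Going back 14 days from January 14, 2011 reaches the end of the previous month; 600 − 14 = 586 left.
December 2010 has 31 days: 586 − 31 = 555 left.
November 2010 has 30 days: 555 − 30 = 525 left.
October 2010 has 31 days: 525 − 31 = 494 left.
September 2010 has 30 days: 494 − 30 = 464 left.
August 2010 has 31 days: 464 − 31 = 433 left.
July 2010 has 31 days: 433 − 31 = 402 left.
June 2010 has 30 days: 402 − 30 = 372 left.
May 2010 has 31 days: 372 − 31 = 341 left.
April 2010 has 30 days: 341 − 30 = 311 left.
March 2010 has 31 days: 311 − 31 = 280 left.
February 2010 has 28 days (2010 is not a leap year): 280 − 28 = 252 left.
January 2010 has 31 days: 252 − 31 = 221 left.
December 2009 has 31 days: 221 − 31 = 190 left.
November 2009 has 30 days: 190 − 30 = 160 left.
October 2009 has 31 days: 160 − 31 = 129 left.
September 2009 has 30 days: 129 − 30 = 99 left.
August 2009 has 31 days: 99 − 31 = 68 left.
July 2009 has 31 days: 68 − 31 = 37 left.
June 2009 has 30 days: 37 − 30 = 7 left.
May 2009 has 31 days; 31 − 7 = 24 → May 24, 2009.
Adding 4 months from May 24, 2009:
month 5 + 4 = 9 → September 2009.
Day 24 is valid in September, giving September 24, 2009.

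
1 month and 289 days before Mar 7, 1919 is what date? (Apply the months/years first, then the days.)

April 24, 1918

Subtracting 1 month and 289 days from March 7, 1919: first the month/year part, then the days.
month 3 − 1 = 2 → February 1919.
Day 7 is valid in February, giving February 7, 1919.
Now subtract 289 days from February 7, 1919.
Going back 7 days from February 7, 1919 reaches the end of the previous month; 289 − 7 = 282 left.
January 1919 has 31 days: 282 − 31 = 251 left.
December 1918 has 31 days: 251 − 31 = 220 left.
November 1918 has 30 days: 220 − 30 = 190 left.
October 1918 has 31 days: 190 − 31 = 159 left.
September 1918 has 30 days: 159 − 30 = 129 left.
August 1918 has 31 days: 129 − 31 = 98 left.
July 1918 has 31 days: 98 − 31 = 67 left.
June 1918 has 30 days: 67 − 30 = 37 left.
May 1918 has 31 days: 37 − 31 = 6 left.
April 1918 has 30 days; 30 − 6 = 24 → April 24, 1918.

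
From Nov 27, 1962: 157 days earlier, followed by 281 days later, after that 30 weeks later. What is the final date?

October 27, 1963

Subtracting 157 days from November 27, 1962:
Going back 27 days from November 27, 1962 reaches the end of the previous month; 157 − 27 = 130 left.
October 1962 has 31 days: 130 − 31 = 99 left.
September 1962 has 30 days: 99 − 30 = 69 left.
August 1962 has 31 days: 69 − 31 = 38 left.
July 1962 has 31 days: 38 − 31 = 7 left.
June 1962 has 30 days; 30 − 7 = 23 → June 23, 1962.
Counting forward 281 days from June 23, 1962:
June has 30 days, so 30 − 23 = 7 days remain after June 23, 1962; 281 − 7 = 274 left.
July 1962 has 31 days: 274 − 31 = 243 left.
August 1962 has 31 days: 243 − 31 = 212 left.
September 1962 has 30 days: 212 − 30 = 182 left.
October 1962 has 31 days: 182 − 31 = 151 left.
November 1962 has 30 days: 151 − 30 = 121 left.
December 1962 has 31 days: 121 − 31 = 90 left.
January 1963 has 31 days: 90 − 31 = 59 left.
February 1963 has 28 days (1963 is not a leap year): 59 − 28 = 31 left.
31 days into March 1963 → March 31, 1963.
Advancing 30 weeks (= 210 days) from March 31, 1963:
March has 31 days, so 31 − 31 = 0 days remain after March 31, 1963; 210 − 0 = 210 left.
April 1963 has 30 days: 210 − 30 = 180 left.
May 1963 has 31 days: 180 − 31 = 149 left.
June 1963 has 30 days: 149 − 30 = 119 left.
July 1963 has 31 days: 119 − 31 = 88 left.
August 1963 has 31 days: 88 − 31 = 57 left.
September 1963 has 30 days: 57 − 30 = 27 left.
27 days into October 1963 → October 27, 1963.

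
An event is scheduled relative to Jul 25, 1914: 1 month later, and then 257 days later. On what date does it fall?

May 9, 1915

Advancing 1 month from July 25, 1914:
month 7 + 1 = 8 → August 1914.
Day 25 is valid in August, giving August 25, 1914.
Advancing 257 days from August 25, 1914:
August has 31 days, so 31 − 25 = 6 days remain after August 25, 1914; 257 − 6 = 251 left.
September 1914 has 30 days: 251 − 30 = 221 left.
October 1914 has 31 days: 221 − 31 = 190 left.
November 1914 has 30 days: 190 − 30 = 160 left.
December 1914 has 31 days: 160 − 31 = 129 left.
January 1915 has 31 days: 129 − 31 = 98 left.
February 1915 has 28 days (1915 is not a leap year): 98 − 28 = 70 left.
March 1915 has 31 days: 70 − 31 = 39 left.
April 1915 has 30 days: 39 − 30 = 9 left.
9 days into May 1915 → May 9, 1915.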